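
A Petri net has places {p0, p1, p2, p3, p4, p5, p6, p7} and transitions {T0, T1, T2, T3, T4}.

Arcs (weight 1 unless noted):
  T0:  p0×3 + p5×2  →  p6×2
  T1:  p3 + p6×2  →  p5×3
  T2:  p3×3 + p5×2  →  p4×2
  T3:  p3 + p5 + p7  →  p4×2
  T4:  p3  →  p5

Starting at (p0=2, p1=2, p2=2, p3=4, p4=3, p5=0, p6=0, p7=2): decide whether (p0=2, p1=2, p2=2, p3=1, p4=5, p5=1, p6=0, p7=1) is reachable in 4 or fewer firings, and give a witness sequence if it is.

YES — reachable via ⟨T4, T3, T4⟩ (3 firings)

step 1: fire T4:  (p0=2, p1=2, p2=2, p3=4, p4=3, p5=0, p6=0, p7=2) → (p0=2, p1=2, p2=2, p3=3, p4=3, p5=1, p6=0, p7=2)
step 2: fire T3:  (p0=2, p1=2, p2=2, p3=3, p4=3, p5=1, p6=0, p7=2) → (p0=2, p1=2, p2=2, p3=2, p4=5, p5=0, p6=0, p7=1)
step 3: fire T4:  (p0=2, p1=2, p2=2, p3=2, p4=5, p5=0, p6=0, p7=1) → (p0=2, p1=2, p2=2, p3=1, p4=5, p5=1, p6=0, p7=1)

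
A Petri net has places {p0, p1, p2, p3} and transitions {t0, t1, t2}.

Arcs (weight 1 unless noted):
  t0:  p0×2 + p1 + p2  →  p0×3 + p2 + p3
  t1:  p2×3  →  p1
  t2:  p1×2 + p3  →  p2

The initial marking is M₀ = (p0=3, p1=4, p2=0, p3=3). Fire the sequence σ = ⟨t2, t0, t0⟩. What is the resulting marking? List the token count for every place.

step 1: fire t2:  (p0=3, p1=4, p2=0, p3=3) → (p0=3, p1=2, p2=1, p3=2)
step 2: fire t0:  (p0=3, p1=2, p2=1, p3=2) → (p0=4, p1=1, p2=1, p3=3)
step 3: fire t0:  (p0=4, p1=1, p2=1, p3=3) → (p0=5, p1=0, p2=1, p3=4)

(p0=5, p1=0, p2=1, p3=4)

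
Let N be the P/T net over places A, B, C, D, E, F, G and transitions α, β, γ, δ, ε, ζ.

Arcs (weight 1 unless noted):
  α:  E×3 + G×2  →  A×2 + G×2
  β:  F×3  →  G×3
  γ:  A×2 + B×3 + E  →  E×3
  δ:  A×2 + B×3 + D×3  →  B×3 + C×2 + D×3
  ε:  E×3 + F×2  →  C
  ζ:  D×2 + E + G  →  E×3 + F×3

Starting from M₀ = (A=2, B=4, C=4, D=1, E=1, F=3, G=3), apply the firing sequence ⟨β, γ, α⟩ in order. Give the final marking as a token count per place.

(A=2, B=1, C=4, D=1, E=0, F=0, G=6)

step 1: fire β:  (A=2, B=4, C=4, D=1, E=1, F=3, G=3) → (A=2, B=4, C=4, D=1, E=1, F=0, G=6)
step 2: fire γ:  (A=2, B=4, C=4, D=1, E=1, F=0, G=6) → (A=0, B=1, C=4, D=1, E=3, F=0, G=6)
step 3: fire α:  (A=0, B=1, C=4, D=1, E=3, F=0, G=6) → (A=2, B=1, C=4, D=1, E=0, F=0, G=6)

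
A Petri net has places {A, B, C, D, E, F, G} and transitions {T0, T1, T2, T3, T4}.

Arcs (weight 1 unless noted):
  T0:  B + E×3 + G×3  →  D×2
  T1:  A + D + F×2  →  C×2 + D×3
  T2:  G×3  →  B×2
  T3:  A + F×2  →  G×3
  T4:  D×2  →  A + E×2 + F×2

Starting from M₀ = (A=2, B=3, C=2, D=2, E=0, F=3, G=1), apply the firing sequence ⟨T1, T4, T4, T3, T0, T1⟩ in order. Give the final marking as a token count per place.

step 1: fire T1:  (A=2, B=3, C=2, D=2, E=0, F=3, G=1) → (A=1, B=3, C=4, D=4, E=0, F=1, G=1)
step 2: fire T4:  (A=1, B=3, C=4, D=4, E=0, F=1, G=1) → (A=2, B=3, C=4, D=2, E=2, F=3, G=1)
step 3: fire T4:  (A=2, B=3, C=4, D=2, E=2, F=3, G=1) → (A=3, B=3, C=4, D=0, E=4, F=5, G=1)
step 4: fire T3:  (A=3, B=3, C=4, D=0, E=4, F=5, G=1) → (A=2, B=3, C=4, D=0, E=4, F=3, G=4)
step 5: fire T0:  (A=2, B=3, C=4, D=0, E=4, F=3, G=4) → (A=2, B=2, C=4, D=2, E=1, F=3, G=1)
step 6: fire T1:  (A=2, B=2, C=4, D=2, E=1, F=3, G=1) → (A=1, B=2, C=6, D=4, E=1, F=1, G=1)

(A=1, B=2, C=6, D=4, E=1, F=1, G=1)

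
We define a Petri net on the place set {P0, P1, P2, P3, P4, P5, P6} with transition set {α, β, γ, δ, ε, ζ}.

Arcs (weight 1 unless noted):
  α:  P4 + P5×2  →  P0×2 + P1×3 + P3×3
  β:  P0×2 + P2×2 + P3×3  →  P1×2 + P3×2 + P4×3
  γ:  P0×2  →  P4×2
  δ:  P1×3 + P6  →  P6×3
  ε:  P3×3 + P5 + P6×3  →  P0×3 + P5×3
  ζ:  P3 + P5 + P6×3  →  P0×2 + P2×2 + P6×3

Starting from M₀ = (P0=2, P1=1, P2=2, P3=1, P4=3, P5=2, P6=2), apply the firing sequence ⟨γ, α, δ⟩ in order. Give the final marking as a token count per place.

step 1: fire γ:  (P0=2, P1=1, P2=2, P3=1, P4=3, P5=2, P6=2) → (P0=0, P1=1, P2=2, P3=1, P4=5, P5=2, P6=2)
step 2: fire α:  (P0=0, P1=1, P2=2, P3=1, P4=5, P5=2, P6=2) → (P0=2, P1=4, P2=2, P3=4, P4=4, P5=0, P6=2)
step 3: fire δ:  (P0=2, P1=4, P2=2, P3=4, P4=4, P5=0, P6=2) → (P0=2, P1=1, P2=2, P3=4, P4=4, P5=0, P6=4)

(P0=2, P1=1, P2=2, P3=4, P4=4, P5=0, P6=4)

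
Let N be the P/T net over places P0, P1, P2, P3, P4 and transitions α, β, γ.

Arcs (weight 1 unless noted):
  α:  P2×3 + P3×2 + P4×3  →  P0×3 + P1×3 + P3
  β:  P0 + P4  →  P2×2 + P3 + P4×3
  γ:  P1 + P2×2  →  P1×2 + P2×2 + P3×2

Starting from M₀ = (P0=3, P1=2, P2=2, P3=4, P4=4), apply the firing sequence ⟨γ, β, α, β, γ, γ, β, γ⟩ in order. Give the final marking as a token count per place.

step 1: fire γ:  (P0=3, P1=2, P2=2, P3=4, P4=4) → (P0=3, P1=3, P2=2, P3=6, P4=4)
step 2: fire β:  (P0=3, P1=3, P2=2, P3=6, P4=4) → (P0=2, P1=3, P2=4, P3=7, P4=6)
step 3: fire α:  (P0=2, P1=3, P2=4, P3=7, P4=6) → (P0=5, P1=6, P2=1, P3=6, P4=3)
step 4: fire β:  (P0=5, P1=6, P2=1, P3=6, P4=3) → (P0=4, P1=6, P2=3, P3=7, P4=5)
step 5: fire γ:  (P0=4, P1=6, P2=3, P3=7, P4=5) → (P0=4, P1=7, P2=3, P3=9, P4=5)
step 6: fire γ:  (P0=4, P1=7, P2=3, P3=9, P4=5) → (P0=4, P1=8, P2=3, P3=11, P4=5)
step 7: fire β:  (P0=4, P1=8, P2=3, P3=11, P4=5) → (P0=3, P1=8, P2=5, P3=12, P4=7)
step 8: fire γ:  (P0=3, P1=8, P2=5, P3=12, P4=7) → (P0=3, P1=9, P2=5, P3=14, P4=7)

(P0=3, P1=9, P2=5, P3=14, P4=7)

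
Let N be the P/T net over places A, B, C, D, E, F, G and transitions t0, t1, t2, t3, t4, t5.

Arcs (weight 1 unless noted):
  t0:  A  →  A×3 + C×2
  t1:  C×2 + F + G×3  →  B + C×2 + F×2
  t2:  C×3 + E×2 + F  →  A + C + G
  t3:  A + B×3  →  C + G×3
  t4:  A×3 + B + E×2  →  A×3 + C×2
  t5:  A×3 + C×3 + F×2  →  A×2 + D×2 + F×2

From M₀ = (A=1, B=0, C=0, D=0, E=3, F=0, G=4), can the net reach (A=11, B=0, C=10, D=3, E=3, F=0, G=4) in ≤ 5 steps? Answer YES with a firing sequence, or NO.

NO — not reachable within 5 firings

depth 0: 1 marking
depth 1: 2 markings reached so far
depth 2: 3 markings reached so far
depth 3: 4 markings reached so far
depth 4: 5 markings reached so far
depth 5: 6 markings reached so far
target is not among the 6 markings reachable within 5 steps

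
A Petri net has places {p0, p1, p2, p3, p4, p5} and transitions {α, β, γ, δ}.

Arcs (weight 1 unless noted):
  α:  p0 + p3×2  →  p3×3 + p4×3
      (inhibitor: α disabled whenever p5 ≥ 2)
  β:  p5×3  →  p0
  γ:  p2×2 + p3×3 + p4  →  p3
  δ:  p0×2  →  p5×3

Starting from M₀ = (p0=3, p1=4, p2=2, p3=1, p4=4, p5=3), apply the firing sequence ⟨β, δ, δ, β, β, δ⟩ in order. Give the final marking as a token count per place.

step 1: fire β:  (p0=3, p1=4, p2=2, p3=1, p4=4, p5=3) → (p0=4, p1=4, p2=2, p3=1, p4=4, p5=0)
step 2: fire δ:  (p0=4, p1=4, p2=2, p3=1, p4=4, p5=0) → (p0=2, p1=4, p2=2, p3=1, p4=4, p5=3)
step 3: fire δ:  (p0=2, p1=4, p2=2, p3=1, p4=4, p5=3) → (p0=0, p1=4, p2=2, p3=1, p4=4, p5=6)
step 4: fire β:  (p0=0, p1=4, p2=2, p3=1, p4=4, p5=6) → (p0=1, p1=4, p2=2, p3=1, p4=4, p5=3)
step 5: fire β:  (p0=1, p1=4, p2=2, p3=1, p4=4, p5=3) → (p0=2, p1=4, p2=2, p3=1, p4=4, p5=0)
step 6: fire δ:  (p0=2, p1=4, p2=2, p3=1, p4=4, p5=0) → (p0=0, p1=4, p2=2, p3=1, p4=4, p5=3)

(p0=0, p1=4, p2=2, p3=1, p4=4, p5=3)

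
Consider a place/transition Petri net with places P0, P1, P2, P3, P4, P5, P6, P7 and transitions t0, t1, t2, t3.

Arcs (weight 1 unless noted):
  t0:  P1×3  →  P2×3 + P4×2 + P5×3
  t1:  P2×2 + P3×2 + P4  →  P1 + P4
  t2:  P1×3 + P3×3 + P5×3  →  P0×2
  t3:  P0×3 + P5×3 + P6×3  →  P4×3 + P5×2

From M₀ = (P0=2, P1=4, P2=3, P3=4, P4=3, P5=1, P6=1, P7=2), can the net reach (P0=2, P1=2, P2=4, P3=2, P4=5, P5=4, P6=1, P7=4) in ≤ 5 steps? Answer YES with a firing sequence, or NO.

NO — not reachable within 5 firings

depth 0: 1 marking
depth 1: 3 markings reached so far
depth 2: 4 markings reached so far
depth 3: 5 markings reached so far
depth 4: 6 markings reached so far
depth 5: 6 markings reached so far
(frontier empty at depth 5; search complete)
target is not among the 6 markings reachable within 5 steps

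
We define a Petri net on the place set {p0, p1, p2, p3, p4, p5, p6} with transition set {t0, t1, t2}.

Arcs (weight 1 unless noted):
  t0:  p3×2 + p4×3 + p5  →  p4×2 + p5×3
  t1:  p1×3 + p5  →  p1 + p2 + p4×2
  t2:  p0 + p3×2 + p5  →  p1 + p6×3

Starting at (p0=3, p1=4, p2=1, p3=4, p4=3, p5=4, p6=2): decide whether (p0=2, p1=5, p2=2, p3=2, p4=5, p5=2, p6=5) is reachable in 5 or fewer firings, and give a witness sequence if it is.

depth 0: 1 marking
depth 1: 4 markings reached so far
depth 2: 8 markings reached so far
depth 3: 12 markings reached so far
depth 4: 14 markings reached so far
depth 5: 14 markings reached so far
(frontier empty at depth 5; search complete)
target is not among the 14 markings reachable within 5 steps

NO — not reachable within 5 firings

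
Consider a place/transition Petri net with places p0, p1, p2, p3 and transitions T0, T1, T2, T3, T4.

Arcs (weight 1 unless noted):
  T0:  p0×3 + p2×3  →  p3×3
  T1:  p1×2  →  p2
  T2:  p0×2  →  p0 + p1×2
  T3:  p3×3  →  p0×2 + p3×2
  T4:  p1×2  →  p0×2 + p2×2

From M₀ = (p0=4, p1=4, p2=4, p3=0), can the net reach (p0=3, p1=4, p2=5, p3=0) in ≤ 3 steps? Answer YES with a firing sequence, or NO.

YES — reachable via ⟨T1, T2⟩ (2 firings)

step 1: fire T1:  (p0=4, p1=4, p2=4, p3=0) → (p0=4, p1=2, p2=5, p3=0)
step 2: fire T2:  (p0=4, p1=2, p2=5, p3=0) → (p0=3, p1=4, p2=5, p3=0)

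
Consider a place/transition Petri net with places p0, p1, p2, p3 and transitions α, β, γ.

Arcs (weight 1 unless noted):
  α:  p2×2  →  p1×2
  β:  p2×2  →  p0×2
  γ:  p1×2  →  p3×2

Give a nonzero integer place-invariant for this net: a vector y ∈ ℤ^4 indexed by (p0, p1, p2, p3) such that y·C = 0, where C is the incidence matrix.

y = (p0:1, p1:1, p2:1, p3:1)

Incidence matrix C (rows=places, cols=transitions):
        α    β    γ
   p0   0    2    0
   p1   2    0   -2
   p2  -2   -2    0
   p3   0    0    2

Candidate y = [1, 1, 1, 1]; check y·C column-wise:
  col α: 1·0 + 1·2 + 1·-2 + 1·0 = 0
  col β: 1·2 + 1·0 + 1·-2 + 1·0 = 0
  col γ: 1·0 + 1·-2 + 1·0 + 1·2 = 0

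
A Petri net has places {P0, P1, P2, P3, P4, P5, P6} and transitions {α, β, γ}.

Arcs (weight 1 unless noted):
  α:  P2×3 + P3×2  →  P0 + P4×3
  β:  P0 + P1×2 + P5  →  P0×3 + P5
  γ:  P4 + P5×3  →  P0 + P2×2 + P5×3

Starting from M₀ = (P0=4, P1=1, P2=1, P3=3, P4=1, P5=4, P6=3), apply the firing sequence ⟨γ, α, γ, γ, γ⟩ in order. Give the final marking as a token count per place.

(P0=9, P1=1, P2=6, P3=1, P4=0, P5=4, P6=3)

step 1: fire γ:  (P0=4, P1=1, P2=1, P3=3, P4=1, P5=4, P6=3) → (P0=5, P1=1, P2=3, P3=3, P4=0, P5=4, P6=3)
step 2: fire α:  (P0=5, P1=1, P2=3, P3=3, P4=0, P5=4, P6=3) → (P0=6, P1=1, P2=0, P3=1, P4=3, P5=4, P6=3)
step 3: fire γ:  (P0=6, P1=1, P2=0, P3=1, P4=3, P5=4, P6=3) → (P0=7, P1=1, P2=2, P3=1, P4=2, P5=4, P6=3)
step 4: fire γ:  (P0=7, P1=1, P2=2, P3=1, P4=2, P5=4, P6=3) → (P0=8, P1=1, P2=4, P3=1, P4=1, P5=4, P6=3)
step 5: fire γ:  (P0=8, P1=1, P2=4, P3=1, P4=1, P5=4, P6=3) → (P0=9, P1=1, P2=6, P3=1, P4=0, P5=4, P6=3)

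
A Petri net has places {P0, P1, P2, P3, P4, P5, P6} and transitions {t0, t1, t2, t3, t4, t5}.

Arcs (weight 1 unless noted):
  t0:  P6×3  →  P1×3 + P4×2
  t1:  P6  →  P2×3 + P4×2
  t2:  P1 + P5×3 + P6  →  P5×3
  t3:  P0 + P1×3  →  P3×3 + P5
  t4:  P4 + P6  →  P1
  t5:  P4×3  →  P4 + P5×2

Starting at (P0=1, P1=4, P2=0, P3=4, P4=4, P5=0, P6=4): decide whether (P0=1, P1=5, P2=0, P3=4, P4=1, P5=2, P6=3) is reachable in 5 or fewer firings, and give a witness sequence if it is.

step 1: fire t4:  (P0=1, P1=4, P2=0, P3=4, P4=4, P5=0, P6=4) → (P0=1, P1=5, P2=0, P3=4, P4=3, P5=0, P6=3)
step 2: fire t5:  (P0=1, P1=5, P2=0, P3=4, P4=3, P5=0, P6=3) → (P0=1, P1=5, P2=0, P3=4, P4=1, P5=2, P6=3)

YES — reachable via ⟨t4, t5⟩ (2 firings)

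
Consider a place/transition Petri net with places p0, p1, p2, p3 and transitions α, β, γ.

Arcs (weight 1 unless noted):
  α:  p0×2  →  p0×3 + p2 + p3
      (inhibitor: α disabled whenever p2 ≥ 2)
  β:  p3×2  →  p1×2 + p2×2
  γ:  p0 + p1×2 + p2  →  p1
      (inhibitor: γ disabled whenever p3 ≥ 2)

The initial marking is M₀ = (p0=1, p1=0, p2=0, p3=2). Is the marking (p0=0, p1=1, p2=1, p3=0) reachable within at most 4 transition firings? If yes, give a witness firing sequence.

YES — reachable via ⟨β, γ⟩ (2 firings)

step 1: fire β:  (p0=1, p1=0, p2=0, p3=2) → (p0=1, p1=2, p2=2, p3=0)
step 2: fire γ:  (p0=1, p1=2, p2=2, p3=0) → (p0=0, p1=1, p2=1, p3=0)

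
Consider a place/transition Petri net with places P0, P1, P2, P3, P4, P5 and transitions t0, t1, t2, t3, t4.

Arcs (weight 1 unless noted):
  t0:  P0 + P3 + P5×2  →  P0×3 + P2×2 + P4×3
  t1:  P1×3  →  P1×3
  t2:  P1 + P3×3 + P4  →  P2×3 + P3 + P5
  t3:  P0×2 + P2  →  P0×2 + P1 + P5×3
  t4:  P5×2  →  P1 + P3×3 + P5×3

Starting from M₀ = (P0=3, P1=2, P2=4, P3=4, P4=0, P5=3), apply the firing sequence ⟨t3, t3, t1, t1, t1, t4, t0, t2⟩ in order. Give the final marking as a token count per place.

(P0=5, P1=4, P2=7, P3=4, P4=2, P5=9)

step 1: fire t3:  (P0=3, P1=2, P2=4, P3=4, P4=0, P5=3) → (P0=3, P1=3, P2=3, P3=4, P4=0, P5=6)
step 2: fire t3:  (P0=3, P1=3, P2=3, P3=4, P4=0, P5=6) → (P0=3, P1=4, P2=2, P3=4, P4=0, P5=9)
step 3: fire t1:  (P0=3, P1=4, P2=2, P3=4, P4=0, P5=9) → (P0=3, P1=4, P2=2, P3=4, P4=0, P5=9)
step 4: fire t1:  (P0=3, P1=4, P2=2, P3=4, P4=0, P5=9) → (P0=3, P1=4, P2=2, P3=4, P4=0, P5=9)
step 5: fire t1:  (P0=3, P1=4, P2=2, P3=4, P4=0, P5=9) → (P0=3, P1=4, P2=2, P3=4, P4=0, P5=9)
step 6: fire t4:  (P0=3, P1=4, P2=2, P3=4, P4=0, P5=9) → (P0=3, P1=5, P2=2, P3=7, P4=0, P5=10)
step 7: fire t0:  (P0=3, P1=5, P2=2, P3=7, P4=0, P5=10) → (P0=5, P1=5, P2=4, P3=6, P4=3, P5=8)
step 8: fire t2:  (P0=5, P1=5, P2=4, P3=6, P4=3, P5=8) → (P0=5, P1=4, P2=7, P3=4, P4=2, P5=9)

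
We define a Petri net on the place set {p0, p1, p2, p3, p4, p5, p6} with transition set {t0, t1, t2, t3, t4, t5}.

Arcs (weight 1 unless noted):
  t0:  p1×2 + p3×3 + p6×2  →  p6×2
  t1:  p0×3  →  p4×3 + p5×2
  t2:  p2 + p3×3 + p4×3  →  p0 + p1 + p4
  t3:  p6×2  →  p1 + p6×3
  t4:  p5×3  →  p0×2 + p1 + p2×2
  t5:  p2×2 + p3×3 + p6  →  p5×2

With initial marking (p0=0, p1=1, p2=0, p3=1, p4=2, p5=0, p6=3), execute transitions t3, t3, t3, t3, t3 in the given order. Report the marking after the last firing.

step 1: fire t3:  (p0=0, p1=1, p2=0, p3=1, p4=2, p5=0, p6=3) → (p0=0, p1=2, p2=0, p3=1, p4=2, p5=0, p6=4)
step 2: fire t3:  (p0=0, p1=2, p2=0, p3=1, p4=2, p5=0, p6=4) → (p0=0, p1=3, p2=0, p3=1, p4=2, p5=0, p6=5)
step 3: fire t3:  (p0=0, p1=3, p2=0, p3=1, p4=2, p5=0, p6=5) → (p0=0, p1=4, p2=0, p3=1, p4=2, p5=0, p6=6)
step 4: fire t3:  (p0=0, p1=4, p2=0, p3=1, p4=2, p5=0, p6=6) → (p0=0, p1=5, p2=0, p3=1, p4=2, p5=0, p6=7)
step 5: fire t3:  (p0=0, p1=5, p2=0, p3=1, p4=2, p5=0, p6=7) → (p0=0, p1=6, p2=0, p3=1, p4=2, p5=0, p6=8)

(p0=0, p1=6, p2=0, p3=1, p4=2, p5=0, p6=8)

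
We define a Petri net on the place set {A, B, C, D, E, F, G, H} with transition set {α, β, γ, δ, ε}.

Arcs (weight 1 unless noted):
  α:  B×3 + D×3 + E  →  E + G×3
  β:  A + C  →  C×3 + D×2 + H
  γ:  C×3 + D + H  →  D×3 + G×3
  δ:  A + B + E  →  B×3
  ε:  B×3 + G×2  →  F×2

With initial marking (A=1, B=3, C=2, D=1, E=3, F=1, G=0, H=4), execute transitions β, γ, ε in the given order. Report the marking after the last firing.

step 1: fire β:  (A=1, B=3, C=2, D=1, E=3, F=1, G=0, H=4) → (A=0, B=3, C=4, D=3, E=3, F=1, G=0, H=5)
step 2: fire γ:  (A=0, B=3, C=4, D=3, E=3, F=1, G=0, H=5) → (A=0, B=3, C=1, D=5, E=3, F=1, G=3, H=4)
step 3: fire ε:  (A=0, B=3, C=1, D=5, E=3, F=1, G=3, H=4) → (A=0, B=0, C=1, D=5, E=3, F=3, G=1, H=4)

(A=0, B=0, C=1, D=5, E=3, F=3, G=1, H=4)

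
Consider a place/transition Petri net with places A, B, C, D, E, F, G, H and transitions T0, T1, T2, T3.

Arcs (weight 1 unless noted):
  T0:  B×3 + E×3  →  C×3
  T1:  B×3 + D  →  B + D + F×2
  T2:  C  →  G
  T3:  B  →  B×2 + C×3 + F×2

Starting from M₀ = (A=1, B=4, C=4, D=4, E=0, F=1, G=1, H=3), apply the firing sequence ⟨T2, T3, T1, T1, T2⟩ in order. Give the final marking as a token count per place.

step 1: fire T2:  (A=1, B=4, C=4, D=4, E=0, F=1, G=1, H=3) → (A=1, B=4, C=3, D=4, E=0, F=1, G=2, H=3)
step 2: fire T3:  (A=1, B=4, C=3, D=4, E=0, F=1, G=2, H=3) → (A=1, B=5, C=6, D=4, E=0, F=3, G=2, H=3)
step 3: fire T1:  (A=1, B=5, C=6, D=4, E=0, F=3, G=2, H=3) → (A=1, B=3, C=6, D=4, E=0, F=5, G=2, H=3)
step 4: fire T1:  (A=1, B=3, C=6, D=4, E=0, F=5, G=2, H=3) → (A=1, B=1, C=6, D=4, E=0, F=7, G=2, H=3)
step 5: fire T2:  (A=1, B=1, C=6, D=4, E=0, F=7, G=2, H=3) → (A=1, B=1, C=5, D=4, E=0, F=7, G=3, H=3)

(A=1, B=1, C=5, D=4, E=0, F=7, G=3, H=3)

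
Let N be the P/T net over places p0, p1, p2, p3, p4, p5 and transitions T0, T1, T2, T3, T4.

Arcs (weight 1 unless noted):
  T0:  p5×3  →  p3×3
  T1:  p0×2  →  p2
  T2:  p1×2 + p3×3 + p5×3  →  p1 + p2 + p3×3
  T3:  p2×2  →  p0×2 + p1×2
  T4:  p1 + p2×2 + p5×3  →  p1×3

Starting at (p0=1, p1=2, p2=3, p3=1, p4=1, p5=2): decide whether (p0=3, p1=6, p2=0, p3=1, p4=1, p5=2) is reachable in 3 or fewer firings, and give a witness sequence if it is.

step 1: fire T3:  (p0=1, p1=2, p2=3, p3=1, p4=1, p5=2) → (p0=3, p1=4, p2=1, p3=1, p4=1, p5=2)
step 2: fire T1:  (p0=3, p1=4, p2=1, p3=1, p4=1, p5=2) → (p0=1, p1=4, p2=2, p3=1, p4=1, p5=2)
step 3: fire T3:  (p0=1, p1=4, p2=2, p3=1, p4=1, p5=2) → (p0=3, p1=6, p2=0, p3=1, p4=1, p5=2)

YES — reachable via ⟨T3, T1, T3⟩ (3 firings)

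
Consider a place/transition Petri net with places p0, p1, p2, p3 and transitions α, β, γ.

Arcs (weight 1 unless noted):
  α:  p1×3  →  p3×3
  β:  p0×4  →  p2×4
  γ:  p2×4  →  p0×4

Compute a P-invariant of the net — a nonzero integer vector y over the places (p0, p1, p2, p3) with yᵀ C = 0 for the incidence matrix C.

y = (p0:1, p1:0, p2:1, p3:0)

Incidence matrix C (rows=places, cols=transitions):
        α    β    γ
   p0   0   -4    4
   p1  -3    0    0
   p2   0    4   -4
   p3   3    0    0

Candidate y = [1, 0, 1, 0]; check y·C column-wise:
  col α: 1·0 + 0·-3 + 1·0 + 0·3 = 0
  col β: 1·-4 + 1·4 = 0
  col γ: 1·4 + 1·-4 = 0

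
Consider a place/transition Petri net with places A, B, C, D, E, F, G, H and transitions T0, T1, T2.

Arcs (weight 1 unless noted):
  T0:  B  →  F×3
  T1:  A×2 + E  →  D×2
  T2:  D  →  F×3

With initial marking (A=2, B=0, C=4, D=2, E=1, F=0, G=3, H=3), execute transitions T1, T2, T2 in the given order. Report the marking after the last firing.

step 1: fire T1:  (A=2, B=0, C=4, D=2, E=1, F=0, G=3, H=3) → (A=0, B=0, C=4, D=4, E=0, F=0, G=3, H=3)
step 2: fire T2:  (A=0, B=0, C=4, D=4, E=0, F=0, G=3, H=3) → (A=0, B=0, C=4, D=3, E=0, F=3, G=3, H=3)
step 3: fire T2:  (A=0, B=0, C=4, D=3, E=0, F=3, G=3, H=3) → (A=0, B=0, C=4, D=2, E=0, F=6, G=3, H=3)

(A=0, B=0, C=4, D=2, E=0, F=6, G=3, H=3)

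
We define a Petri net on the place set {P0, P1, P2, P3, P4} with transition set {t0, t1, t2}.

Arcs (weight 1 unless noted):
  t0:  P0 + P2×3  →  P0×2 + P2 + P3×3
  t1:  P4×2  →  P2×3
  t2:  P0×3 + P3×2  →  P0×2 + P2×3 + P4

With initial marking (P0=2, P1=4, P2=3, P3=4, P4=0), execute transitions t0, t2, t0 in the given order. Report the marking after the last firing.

(P0=3, P1=4, P2=2, P3=8, P4=1)

step 1: fire t0:  (P0=2, P1=4, P2=3, P3=4, P4=0) → (P0=3, P1=4, P2=1, P3=7, P4=0)
step 2: fire t2:  (P0=3, P1=4, P2=1, P3=7, P4=0) → (P0=2, P1=4, P2=4, P3=5, P4=1)
step 3: fire t0:  (P0=2, P1=4, P2=4, P3=5, P4=1) → (P0=3, P1=4, P2=2, P3=8, P4=1)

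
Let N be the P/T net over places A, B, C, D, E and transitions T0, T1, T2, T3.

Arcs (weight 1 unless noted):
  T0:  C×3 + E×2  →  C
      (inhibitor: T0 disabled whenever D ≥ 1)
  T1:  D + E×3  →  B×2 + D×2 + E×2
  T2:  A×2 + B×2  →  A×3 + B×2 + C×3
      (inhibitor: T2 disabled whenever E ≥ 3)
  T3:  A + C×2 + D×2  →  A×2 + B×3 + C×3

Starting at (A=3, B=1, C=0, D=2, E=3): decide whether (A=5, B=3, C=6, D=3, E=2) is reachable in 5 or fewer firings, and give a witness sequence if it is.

YES — reachable via ⟨T1, T2, T2⟩ (3 firings)

step 1: fire T1:  (A=3, B=1, C=0, D=2, E=3) → (A=3, B=3, C=0, D=3, E=2)
step 2: fire T2:  (A=3, B=3, C=0, D=3, E=2) → (A=4, B=3, C=3, D=3, E=2)
step 3: fire T2:  (A=4, B=3, C=3, D=3, E=2) → (A=5, B=3, C=6, D=3, E=2)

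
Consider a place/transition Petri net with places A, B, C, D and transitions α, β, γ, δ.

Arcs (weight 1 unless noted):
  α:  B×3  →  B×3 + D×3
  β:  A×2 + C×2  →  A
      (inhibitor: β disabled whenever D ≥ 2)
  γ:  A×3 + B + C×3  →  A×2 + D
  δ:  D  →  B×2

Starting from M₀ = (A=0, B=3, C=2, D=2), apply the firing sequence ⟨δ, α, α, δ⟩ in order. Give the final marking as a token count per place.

(A=0, B=7, C=2, D=6)

step 1: fire δ:  (A=0, B=3, C=2, D=2) → (A=0, B=5, C=2, D=1)
step 2: fire α:  (A=0, B=5, C=2, D=1) → (A=0, B=5, C=2, D=4)
step 3: fire α:  (A=0, B=5, C=2, D=4) → (A=0, B=5, C=2, D=7)
step 4: fire δ:  (A=0, B=5, C=2, D=7) → (A=0, B=7, C=2, D=6)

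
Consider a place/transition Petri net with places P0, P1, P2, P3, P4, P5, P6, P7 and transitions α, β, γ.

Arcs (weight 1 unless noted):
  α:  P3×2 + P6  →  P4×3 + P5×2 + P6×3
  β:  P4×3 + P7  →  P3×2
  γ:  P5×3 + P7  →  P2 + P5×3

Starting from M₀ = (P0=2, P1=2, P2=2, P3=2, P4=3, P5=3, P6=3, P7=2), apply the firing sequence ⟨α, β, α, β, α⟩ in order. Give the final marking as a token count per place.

step 1: fire α:  (P0=2, P1=2, P2=2, P3=2, P4=3, P5=3, P6=3, P7=2) → (P0=2, P1=2, P2=2, P3=0, P4=6, P5=5, P6=5, P7=2)
step 2: fire β:  (P0=2, P1=2, P2=2, P3=0, P4=6, P5=5, P6=5, P7=2) → (P0=2, P1=2, P2=2, P3=2, P4=3, P5=5, P6=5, P7=1)
step 3: fire α:  (P0=2, P1=2, P2=2, P3=2, P4=3, P5=5, P6=5, P7=1) → (P0=2, P1=2, P2=2, P3=0, P4=6, P5=7, P6=7, P7=1)
step 4: fire β:  (P0=2, P1=2, P2=2, P3=0, P4=6, P5=7, P6=7, P7=1) → (P0=2, P1=2, P2=2, P3=2, P4=3, P5=7, P6=7, P7=0)
step 5: fire α:  (P0=2, P1=2, P2=2, P3=2, P4=3, P5=7, P6=7, P7=0) → (P0=2, P1=2, P2=2, P3=0, P4=6, P5=9, P6=9, P7=0)

(P0=2, P1=2, P2=2, P3=0, P4=6, P5=9, P6=9, P7=0)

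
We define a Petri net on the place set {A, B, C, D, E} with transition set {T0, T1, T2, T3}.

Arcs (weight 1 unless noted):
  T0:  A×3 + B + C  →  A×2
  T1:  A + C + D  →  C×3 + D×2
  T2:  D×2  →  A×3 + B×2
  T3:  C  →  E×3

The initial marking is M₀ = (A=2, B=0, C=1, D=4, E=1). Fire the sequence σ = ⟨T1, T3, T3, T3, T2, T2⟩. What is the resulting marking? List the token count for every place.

(A=7, B=4, C=0, D=1, E=10)

step 1: fire T1:  (A=2, B=0, C=1, D=4, E=1) → (A=1, B=0, C=3, D=5, E=1)
step 2: fire T3:  (A=1, B=0, C=3, D=5, E=1) → (A=1, B=0, C=2, D=5, E=4)
step 3: fire T3:  (A=1, B=0, C=2, D=5, E=4) → (A=1, B=0, C=1, D=5, E=7)
step 4: fire T3:  (A=1, B=0, C=1, D=5, E=7) → (A=1, B=0, C=0, D=5, E=10)
step 5: fire T2:  (A=1, B=0, C=0, D=5, E=10) → (A=4, B=2, C=0, D=3, E=10)
step 6: fire T2:  (A=4, B=2, C=0, D=3, E=10) → (A=7, B=4, C=0, D=1, E=10)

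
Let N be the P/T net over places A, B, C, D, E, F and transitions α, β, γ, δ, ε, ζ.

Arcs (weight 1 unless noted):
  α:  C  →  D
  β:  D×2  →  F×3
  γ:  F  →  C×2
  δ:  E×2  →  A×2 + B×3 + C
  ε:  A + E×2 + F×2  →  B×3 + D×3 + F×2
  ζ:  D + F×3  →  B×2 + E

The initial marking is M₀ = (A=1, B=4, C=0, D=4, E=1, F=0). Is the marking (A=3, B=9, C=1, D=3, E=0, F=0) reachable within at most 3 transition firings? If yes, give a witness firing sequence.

depth 0: 1 marking
depth 1: 2 markings reached so far
depth 2: 5 markings reached so far
depth 3: 9 markings reached so far
target is not among the 9 markings reachable within 3 steps

NO — not reachable within 3 firings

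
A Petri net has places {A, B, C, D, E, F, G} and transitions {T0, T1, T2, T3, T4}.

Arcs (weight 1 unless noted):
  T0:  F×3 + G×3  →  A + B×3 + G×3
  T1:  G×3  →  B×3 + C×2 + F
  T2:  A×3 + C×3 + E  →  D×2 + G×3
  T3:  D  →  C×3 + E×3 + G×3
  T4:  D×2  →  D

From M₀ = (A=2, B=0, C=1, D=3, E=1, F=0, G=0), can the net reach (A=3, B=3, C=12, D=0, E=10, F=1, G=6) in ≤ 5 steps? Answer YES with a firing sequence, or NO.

depth 0: 1 marking
depth 1: 3 markings reached so far
depth 2: 7 markings reached so far
depth 3: 12 markings reached so far
depth 4: 16 markings reached so far
depth 5: 18 markings reached so far
target is not among the 18 markings reachable within 5 steps

NO — not reachable within 5 firings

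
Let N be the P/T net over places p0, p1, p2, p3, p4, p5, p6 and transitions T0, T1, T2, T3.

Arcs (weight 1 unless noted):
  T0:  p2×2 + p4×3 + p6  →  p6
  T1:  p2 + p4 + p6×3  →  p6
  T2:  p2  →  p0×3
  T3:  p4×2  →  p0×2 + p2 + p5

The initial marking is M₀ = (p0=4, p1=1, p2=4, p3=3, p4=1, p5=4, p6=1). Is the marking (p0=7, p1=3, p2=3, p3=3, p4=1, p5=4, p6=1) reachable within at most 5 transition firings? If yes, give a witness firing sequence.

depth 0: 1 marking
depth 1: 2 markings reached so far
depth 2: 3 markings reached so far
depth 3: 4 markings reached so far
depth 4: 5 markings reached so far
depth 5: 5 markings reached so far
(frontier empty at depth 5; search complete)
target is not among the 5 markings reachable within 5 steps

NO — not reachable within 5 firings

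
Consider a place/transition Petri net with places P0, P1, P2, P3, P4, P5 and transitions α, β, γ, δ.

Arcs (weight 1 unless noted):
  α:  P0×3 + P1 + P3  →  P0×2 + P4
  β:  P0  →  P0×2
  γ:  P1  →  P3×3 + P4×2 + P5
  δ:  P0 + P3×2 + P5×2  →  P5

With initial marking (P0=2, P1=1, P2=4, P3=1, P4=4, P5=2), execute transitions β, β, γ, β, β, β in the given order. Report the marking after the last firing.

step 1: fire β:  (P0=2, P1=1, P2=4, P3=1, P4=4, P5=2) → (P0=3, P1=1, P2=4, P3=1, P4=4, P5=2)
step 2: fire β:  (P0=3, P1=1, P2=4, P3=1, P4=4, P5=2) → (P0=4, P1=1, P2=4, P3=1, P4=4, P5=2)
step 3: fire γ:  (P0=4, P1=1, P2=4, P3=1, P4=4, P5=2) → (P0=4, P1=0, P2=4, P3=4, P4=6, P5=3)
step 4: fire β:  (P0=4, P1=0, P2=4, P3=4, P4=6, P5=3) → (P0=5, P1=0, P2=4, P3=4, P4=6, P5=3)
step 5: fire β:  (P0=5, P1=0, P2=4, P3=4, P4=6, P5=3) → (P0=6, P1=0, P2=4, P3=4, P4=6, P5=3)
step 6: fire β:  (P0=6, P1=0, P2=4, P3=4, P4=6, P5=3) → (P0=7, P1=0, P2=4, P3=4, P4=6, P5=3)

(P0=7, P1=0, P2=4, P3=4, P4=6, P5=3)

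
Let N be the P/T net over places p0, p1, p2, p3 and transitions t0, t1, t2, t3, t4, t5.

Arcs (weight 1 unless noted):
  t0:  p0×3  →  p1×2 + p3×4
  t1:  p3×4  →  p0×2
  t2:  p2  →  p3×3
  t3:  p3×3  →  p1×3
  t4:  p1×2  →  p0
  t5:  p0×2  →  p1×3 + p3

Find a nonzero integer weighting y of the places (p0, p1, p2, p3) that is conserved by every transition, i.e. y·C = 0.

Incidence matrix C (rows=places, cols=transitions):
       t0   t1   t2   t3   t4   t5
   p0  -3    2    0    0    1   -2
   p1   2    0    0    3   -2    3
   p2   0    0   -1    0    0    0
   p3   4   -4    3   -3    0    1

Candidate y = [2, 1, 3, 1]; check y·C column-wise:
  col t0: 2·-3 + 1·2 + 3·0 + 1·4 = 0
  col t1: 2·2 + 1·0 + 3·0 + 1·-4 = 0
  col t2: 2·0 + 1·0 + 3·-1 + 1·3 = 0
  col t3: 2·0 + 1·3 + 3·0 + 1·-3 = 0
  col t4: 2·1 + 1·-2 + 3·0 + 1·0 = 0
  col t5: 2·-2 + 1·3 + 3·0 + 1·1 = 0

y = (p0:2, p1:1, p2:3, p3:1)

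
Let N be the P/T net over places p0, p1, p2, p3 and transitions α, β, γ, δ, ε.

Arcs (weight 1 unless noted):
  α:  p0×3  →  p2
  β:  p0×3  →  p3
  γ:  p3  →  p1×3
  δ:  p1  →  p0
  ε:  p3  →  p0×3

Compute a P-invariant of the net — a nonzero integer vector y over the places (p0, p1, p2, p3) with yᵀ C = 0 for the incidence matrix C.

Incidence matrix C (rows=places, cols=transitions):
        α    β    γ    δ    ε
   p0  -3   -3    0    1    3
   p1   0    0    3   -1    0
   p2   1    0    0    0    0
   p3   0    1   -1    0   -1

Candidate y = [1, 1, 3, 3]; check y·C column-wise:
  col α: 1·-3 + 1·0 + 3·1 + 3·0 = 0
  col β: 1·-3 + 1·0 + 3·0 + 3·1 = 0
  col γ: 1·0 + 1·3 + 3·0 + 3·-1 = 0
  col δ: 1·1 + 1·-1 + 3·0 + 3·0 = 0
  col ε: 1·3 + 1·0 + 3·0 + 3·-1 = 0

y = (p0:1, p1:1, p2:3, p3:3)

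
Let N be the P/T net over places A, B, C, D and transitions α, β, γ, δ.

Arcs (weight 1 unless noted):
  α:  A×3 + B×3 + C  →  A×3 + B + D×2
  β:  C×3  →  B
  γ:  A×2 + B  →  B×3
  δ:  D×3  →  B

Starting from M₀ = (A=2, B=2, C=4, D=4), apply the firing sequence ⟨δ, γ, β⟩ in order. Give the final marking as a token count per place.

step 1: fire δ:  (A=2, B=2, C=4, D=4) → (A=2, B=3, C=4, D=1)
step 2: fire γ:  (A=2, B=3, C=4, D=1) → (A=0, B=5, C=4, D=1)
step 3: fire β:  (A=0, B=5, C=4, D=1) → (A=0, B=6, C=1, D=1)

(A=0, B=6, C=1, D=1)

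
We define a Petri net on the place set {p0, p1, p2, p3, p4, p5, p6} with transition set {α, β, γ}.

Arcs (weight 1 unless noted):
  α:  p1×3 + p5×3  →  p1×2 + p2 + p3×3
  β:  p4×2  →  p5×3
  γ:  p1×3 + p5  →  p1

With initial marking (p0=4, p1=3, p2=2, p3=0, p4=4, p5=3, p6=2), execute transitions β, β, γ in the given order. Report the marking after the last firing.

(p0=4, p1=1, p2=2, p3=0, p4=0, p5=8, p6=2)

step 1: fire β:  (p0=4, p1=3, p2=2, p3=0, p4=4, p5=3, p6=2) → (p0=4, p1=3, p2=2, p3=0, p4=2, p5=6, p6=2)
step 2: fire β:  (p0=4, p1=3, p2=2, p3=0, p4=2, p5=6, p6=2) → (p0=4, p1=3, p2=2, p3=0, p4=0, p5=9, p6=2)
step 3: fire γ:  (p0=4, p1=3, p2=2, p3=0, p4=0, p5=9, p6=2) → (p0=4, p1=1, p2=2, p3=0, p4=0, p5=8, p6=2)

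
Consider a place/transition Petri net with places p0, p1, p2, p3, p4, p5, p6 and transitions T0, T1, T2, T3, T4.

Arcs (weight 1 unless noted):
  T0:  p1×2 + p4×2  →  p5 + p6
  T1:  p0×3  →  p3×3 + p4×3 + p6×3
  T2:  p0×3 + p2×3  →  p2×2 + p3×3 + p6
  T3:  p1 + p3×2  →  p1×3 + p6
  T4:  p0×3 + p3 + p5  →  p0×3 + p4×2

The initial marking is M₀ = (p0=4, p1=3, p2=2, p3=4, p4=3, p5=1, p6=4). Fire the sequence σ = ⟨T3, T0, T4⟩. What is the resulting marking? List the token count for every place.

step 1: fire T3:  (p0=4, p1=3, p2=2, p3=4, p4=3, p5=1, p6=4) → (p0=4, p1=5, p2=2, p3=2, p4=3, p5=1, p6=5)
step 2: fire T0:  (p0=4, p1=5, p2=2, p3=2, p4=3, p5=1, p6=5) → (p0=4, p1=3, p2=2, p3=2, p4=1, p5=2, p6=6)
step 3: fire T4:  (p0=4, p1=3, p2=2, p3=2, p4=1, p5=2, p6=6) → (p0=4, p1=3, p2=2, p3=1, p4=3, p5=1, p6=6)

(p0=4, p1=3, p2=2, p3=1, p4=3, p5=1, p6=6)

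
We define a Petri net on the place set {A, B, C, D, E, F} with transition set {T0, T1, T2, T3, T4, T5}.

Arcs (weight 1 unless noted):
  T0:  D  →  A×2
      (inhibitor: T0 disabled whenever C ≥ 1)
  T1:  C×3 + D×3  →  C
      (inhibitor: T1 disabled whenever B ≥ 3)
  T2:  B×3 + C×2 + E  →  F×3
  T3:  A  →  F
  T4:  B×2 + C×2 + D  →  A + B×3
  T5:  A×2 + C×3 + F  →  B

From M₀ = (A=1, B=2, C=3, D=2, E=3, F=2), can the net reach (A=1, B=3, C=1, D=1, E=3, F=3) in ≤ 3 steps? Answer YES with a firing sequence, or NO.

step 1: fire T3:  (A=1, B=2, C=3, D=2, E=3, F=2) → (A=0, B=2, C=3, D=2, E=3, F=3)
step 2: fire T4:  (A=0, B=2, C=3, D=2, E=3, F=3) → (A=1, B=3, C=1, D=1, E=3, F=3)

YES — reachable via ⟨T3, T4⟩ (2 firings)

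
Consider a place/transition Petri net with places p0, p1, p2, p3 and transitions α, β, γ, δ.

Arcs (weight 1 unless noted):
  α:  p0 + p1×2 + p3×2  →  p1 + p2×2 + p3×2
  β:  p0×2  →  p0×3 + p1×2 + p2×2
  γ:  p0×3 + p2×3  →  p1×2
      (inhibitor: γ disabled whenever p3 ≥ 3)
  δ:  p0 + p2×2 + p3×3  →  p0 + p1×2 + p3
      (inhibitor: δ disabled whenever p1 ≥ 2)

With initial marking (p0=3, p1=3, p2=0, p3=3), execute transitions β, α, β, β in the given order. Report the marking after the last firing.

(p0=5, p1=8, p2=8, p3=3)

step 1: fire β:  (p0=3, p1=3, p2=0, p3=3) → (p0=4, p1=5, p2=2, p3=3)
step 2: fire α:  (p0=4, p1=5, p2=2, p3=3) → (p0=3, p1=4, p2=4, p3=3)
step 3: fire β:  (p0=3, p1=4, p2=4, p3=3) → (p0=4, p1=6, p2=6, p3=3)
step 4: fire β:  (p0=4, p1=6, p2=6, p3=3) → (p0=5, p1=8, p2=8, p3=3)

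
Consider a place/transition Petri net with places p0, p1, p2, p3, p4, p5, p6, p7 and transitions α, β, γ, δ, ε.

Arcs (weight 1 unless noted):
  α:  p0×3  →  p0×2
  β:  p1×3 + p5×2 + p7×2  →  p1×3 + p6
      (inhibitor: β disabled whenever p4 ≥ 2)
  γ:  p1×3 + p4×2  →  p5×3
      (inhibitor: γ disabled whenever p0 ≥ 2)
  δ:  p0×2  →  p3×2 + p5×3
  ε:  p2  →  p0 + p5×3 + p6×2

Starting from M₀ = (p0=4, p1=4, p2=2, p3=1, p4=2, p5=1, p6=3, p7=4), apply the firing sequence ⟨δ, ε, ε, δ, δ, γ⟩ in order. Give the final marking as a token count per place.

(p0=0, p1=1, p2=0, p3=7, p4=0, p5=19, p6=7, p7=4)

step 1: fire δ:  (p0=4, p1=4, p2=2, p3=1, p4=2, p5=1, p6=3, p7=4) → (p0=2, p1=4, p2=2, p3=3, p4=2, p5=4, p6=3, p7=4)
step 2: fire ε:  (p0=2, p1=4, p2=2, p3=3, p4=2, p5=4, p6=3, p7=4) → (p0=3, p1=4, p2=1, p3=3, p4=2, p5=7, p6=5, p7=4)
step 3: fire ε:  (p0=3, p1=4, p2=1, p3=3, p4=2, p5=7, p6=5, p7=4) → (p0=4, p1=4, p2=0, p3=3, p4=2, p5=10, p6=7, p7=4)
step 4: fire δ:  (p0=4, p1=4, p2=0, p3=3, p4=2, p5=10, p6=7, p7=4) → (p0=2, p1=4, p2=0, p3=5, p4=2, p5=13, p6=7, p7=4)
step 5: fire δ:  (p0=2, p1=4, p2=0, p3=5, p4=2, p5=13, p6=7, p7=4) → (p0=0, p1=4, p2=0, p3=7, p4=2, p5=16, p6=7, p7=4)
step 6: fire γ:  (p0=0, p1=4, p2=0, p3=7, p4=2, p5=16, p6=7, p7=4) → (p0=0, p1=1, p2=0, p3=7, p4=0, p5=19, p6=7, p7=4)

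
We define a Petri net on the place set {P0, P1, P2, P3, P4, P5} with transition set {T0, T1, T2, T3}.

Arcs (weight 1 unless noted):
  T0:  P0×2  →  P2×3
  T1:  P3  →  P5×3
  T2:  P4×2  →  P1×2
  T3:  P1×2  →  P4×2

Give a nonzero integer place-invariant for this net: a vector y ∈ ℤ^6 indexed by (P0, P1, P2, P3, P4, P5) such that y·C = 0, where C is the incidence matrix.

y = (P0:3, P1:0, P2:2, P3:0, P4:0, P5:0)

Incidence matrix C (rows=places, cols=transitions):
       T0   T1   T2   T3
   P0  -2    0    0    0
   P1   0    0    2   -2
   P2   3    0    0    0
   P3   0   -1    0    0
   P4   0    0   -2    2
   P5   0    3    0    0

Candidate y = [3, 0, 2, 0, 0, 0]; check y·C column-wise:
  col T0: 3·-2 + 2·3 = 0
  col T1: 3·0 + 2·0 + 0·-1 + 0·3 = 0
  col T2: 3·0 + 0·2 + 2·0 + 0·-2 = 0
  col T3: 3·0 + 0·-2 + 2·0 + 0·2 = 0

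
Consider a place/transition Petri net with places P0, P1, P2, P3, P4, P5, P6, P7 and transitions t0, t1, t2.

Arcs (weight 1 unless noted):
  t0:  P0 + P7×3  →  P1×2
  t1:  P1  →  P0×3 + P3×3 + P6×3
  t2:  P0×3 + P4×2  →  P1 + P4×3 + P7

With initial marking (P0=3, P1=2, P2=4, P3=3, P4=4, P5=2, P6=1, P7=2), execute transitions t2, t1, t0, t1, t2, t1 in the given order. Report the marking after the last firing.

(P0=5, P1=3, P2=4, P3=12, P4=6, P5=2, P6=10, P7=1)

step 1: fire t2:  (P0=3, P1=2, P2=4, P3=3, P4=4, P5=2, P6=1, P7=2) → (P0=0, P1=3, P2=4, P3=3, P4=5, P5=2, P6=1, P7=3)
step 2: fire t1:  (P0=0, P1=3, P2=4, P3=3, P4=5, P5=2, P6=1, P7=3) → (P0=3, P1=2, P2=4, P3=6, P4=5, P5=2, P6=4, P7=3)
step 3: fire t0:  (P0=3, P1=2, P2=4, P3=6, P4=5, P5=2, P6=4, P7=3) → (P0=2, P1=4, P2=4, P3=6, P4=5, P5=2, P6=4, P7=0)
step 4: fire t1:  (P0=2, P1=4, P2=4, P3=6, P4=5, P5=2, P6=4, P7=0) → (P0=5, P1=3, P2=4, P3=9, P4=5, P5=2, P6=7, P7=0)
step 5: fire t2:  (P0=5, P1=3, P2=4, P3=9, P4=5, P5=2, P6=7, P7=0) → (P0=2, P1=4, P2=4, P3=9, P4=6, P5=2, P6=7, P7=1)
step 6: fire t1:  (P0=2, P1=4, P2=4, P3=9, P4=6, P5=2, P6=7, P7=1) → (P0=5, P1=3, P2=4, P3=12, P4=6, P5=2, P6=10, P7=1)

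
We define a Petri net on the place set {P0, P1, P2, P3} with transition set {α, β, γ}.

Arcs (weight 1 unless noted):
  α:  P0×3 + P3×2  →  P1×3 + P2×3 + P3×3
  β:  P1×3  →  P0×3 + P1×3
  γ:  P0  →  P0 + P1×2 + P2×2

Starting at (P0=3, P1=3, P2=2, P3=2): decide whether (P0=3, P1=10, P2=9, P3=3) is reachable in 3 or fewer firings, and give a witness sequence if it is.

depth 0: 1 marking
depth 1: 4 markings reached so far
depth 2: 9 markings reached so far
depth 3: 17 markings reached so far
target is not among the 17 markings reachable within 3 steps

NO — not reachable within 3 firings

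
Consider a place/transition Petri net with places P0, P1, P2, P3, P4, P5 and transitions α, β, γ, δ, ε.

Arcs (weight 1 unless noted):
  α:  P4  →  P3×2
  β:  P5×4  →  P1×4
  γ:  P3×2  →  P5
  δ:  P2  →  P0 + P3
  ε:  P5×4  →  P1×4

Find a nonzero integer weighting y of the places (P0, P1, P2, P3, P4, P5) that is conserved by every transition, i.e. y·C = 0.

y = (P0:1, P1:0, P2:1, P3:0, P4:0, P5:0)

Incidence matrix C (rows=places, cols=transitions):
        α    β    γ    δ    ε
   P0   0    0    0    1    0
   P1   0    4    0    0    4
   P2   0    0    0   -1    0
   P3   2    0   -2    1    0
   P4  -1    0    0    0    0
   P5   0   -4    1    0   -4

Candidate y = [1, 0, 1, 0, 0, 0]; check y·C column-wise:
  col α: 1·0 + 1·0 + 0·2 + 0·-1 = 0
  col β: 1·0 + 0·4 + 1·0 + 0·-4 = 0
  col γ: 1·0 + 1·0 + 0·-2 + 0·1 = 0
  col δ: 1·1 + 1·-1 + 0·1 = 0
  col ε: 1·0 + 0·4 + 1·0 + 0·-4 = 0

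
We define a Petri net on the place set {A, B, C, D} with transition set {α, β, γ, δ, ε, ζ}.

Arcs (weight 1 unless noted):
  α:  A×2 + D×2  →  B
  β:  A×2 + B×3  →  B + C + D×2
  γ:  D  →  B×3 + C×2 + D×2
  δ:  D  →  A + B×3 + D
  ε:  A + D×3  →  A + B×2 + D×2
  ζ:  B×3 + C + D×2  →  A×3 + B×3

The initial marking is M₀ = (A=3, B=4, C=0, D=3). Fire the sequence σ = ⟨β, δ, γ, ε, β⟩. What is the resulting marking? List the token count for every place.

(A=0, B=8, C=4, D=7)

step 1: fire β:  (A=3, B=4, C=0, D=3) → (A=1, B=2, C=1, D=5)
step 2: fire δ:  (A=1, B=2, C=1, D=5) → (A=2, B=5, C=1, D=5)
step 3: fire γ:  (A=2, B=5, C=1, D=5) → (A=2, B=8, C=3, D=6)
step 4: fire ε:  (A=2, B=8, C=3, D=6) → (A=2, B=10, C=3, D=5)
step 5: fire β:  (A=2, B=10, C=3, D=5) → (A=0, B=8, C=4, D=7)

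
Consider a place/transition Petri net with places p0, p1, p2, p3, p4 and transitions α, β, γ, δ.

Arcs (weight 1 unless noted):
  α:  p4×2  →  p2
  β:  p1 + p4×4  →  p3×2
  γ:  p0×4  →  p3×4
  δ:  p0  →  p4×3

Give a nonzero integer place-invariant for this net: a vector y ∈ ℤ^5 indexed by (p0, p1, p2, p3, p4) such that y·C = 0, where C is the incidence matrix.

Incidence matrix C (rows=places, cols=transitions):
        α    β    γ    δ
   p0   0    0   -4   -1
   p1   0   -1    0    0
   p2   1    0    0    0
   p3   0    2    4    0
   p4  -2   -4    0    3

Candidate y = [3, 2, 2, 3, 1]; check y·C column-wise:
  col α: 3·0 + 2·0 + 2·1 + 3·0 + 1·-2 = 0
  col β: 3·0 + 2·-1 + 2·0 + 3·2 + 1·-4 = 0
  col γ: 3·-4 + 2·0 + 2·0 + 3·4 + 1·0 = 0
  col δ: 3·-1 + 2·0 + 2·0 + 3·0 + 1·3 = 0

y = (p0:3, p1:2, p2:2, p3:3, p4:1)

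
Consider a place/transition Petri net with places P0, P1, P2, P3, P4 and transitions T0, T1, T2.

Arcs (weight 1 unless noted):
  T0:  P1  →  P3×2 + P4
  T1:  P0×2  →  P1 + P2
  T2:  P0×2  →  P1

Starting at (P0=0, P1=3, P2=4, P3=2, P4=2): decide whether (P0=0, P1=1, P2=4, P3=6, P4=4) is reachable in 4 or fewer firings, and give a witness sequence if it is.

YES — reachable via ⟨T0, T0⟩ (2 firings)

step 1: fire T0:  (P0=0, P1=3, P2=4, P3=2, P4=2) → (P0=0, P1=2, P2=4, P3=4, P4=3)
step 2: fire T0:  (P0=0, P1=2, P2=4, P3=4, P4=3) → (P0=0, P1=1, P2=4, P3=6, P4=4)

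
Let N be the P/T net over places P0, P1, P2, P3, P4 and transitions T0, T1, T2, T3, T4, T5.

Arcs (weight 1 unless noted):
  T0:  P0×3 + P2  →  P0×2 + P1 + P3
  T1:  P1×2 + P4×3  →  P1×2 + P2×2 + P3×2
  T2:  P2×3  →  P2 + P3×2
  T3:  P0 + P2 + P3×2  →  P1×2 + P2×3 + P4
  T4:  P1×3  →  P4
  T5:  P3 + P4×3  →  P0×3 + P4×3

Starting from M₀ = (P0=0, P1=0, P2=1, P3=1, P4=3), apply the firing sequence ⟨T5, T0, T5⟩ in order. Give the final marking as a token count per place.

(P0=5, P1=1, P2=0, P3=0, P4=3)

step 1: fire T5:  (P0=0, P1=0, P2=1, P3=1, P4=3) → (P0=3, P1=0, P2=1, P3=0, P4=3)
step 2: fire T0:  (P0=3, P1=0, P2=1, P3=0, P4=3) → (P0=2, P1=1, P2=0, P3=1, P4=3)
step 3: fire T5:  (P0=2, P1=1, P2=0, P3=1, P4=3) → (P0=5, P1=1, P2=0, P3=0, P4=3)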